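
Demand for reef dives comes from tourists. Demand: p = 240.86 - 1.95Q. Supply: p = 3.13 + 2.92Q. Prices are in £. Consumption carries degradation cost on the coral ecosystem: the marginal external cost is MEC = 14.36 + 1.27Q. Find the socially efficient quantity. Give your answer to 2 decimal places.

Social marginal benefit = demand − MEC = 226.50 - 3.22Q.
Set SMB = MC: 226.50 - 3.22Q = 3.13 + 2.92Q → Q* = 36.3795.

Q* = 36.38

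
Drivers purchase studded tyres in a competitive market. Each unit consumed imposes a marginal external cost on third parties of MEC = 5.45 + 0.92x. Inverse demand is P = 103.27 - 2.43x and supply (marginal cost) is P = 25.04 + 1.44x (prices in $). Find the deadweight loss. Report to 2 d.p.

Market equilibrium (private): 25.04 + 1.44x = 103.27 - 2.43x → x_m = 20.2145.
Social marginal benefit = demand − MEC = 97.82 - 3.35x.
Set SMB = MC: 97.82 - 3.35x = 25.04 + 1.44x → x* = 15.1942.
The loss is the area between SMB and MC from x* to x_m; with linear curves that's a triangle of height MEC(x_m).
DWL = ½ × 5.0203 × 24.0473 = 60.3623.

DWL = $60.36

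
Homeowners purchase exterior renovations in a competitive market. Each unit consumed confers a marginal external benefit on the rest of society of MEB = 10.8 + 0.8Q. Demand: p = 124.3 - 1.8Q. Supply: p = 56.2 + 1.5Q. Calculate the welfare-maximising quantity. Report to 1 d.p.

Q* = 31.6

Social marginal benefit = demand + MEB = 135.1 - Q.
Set SMB = MC: 135.1 - Q = 56.2 + 1.5Q → Q* = 31.5600.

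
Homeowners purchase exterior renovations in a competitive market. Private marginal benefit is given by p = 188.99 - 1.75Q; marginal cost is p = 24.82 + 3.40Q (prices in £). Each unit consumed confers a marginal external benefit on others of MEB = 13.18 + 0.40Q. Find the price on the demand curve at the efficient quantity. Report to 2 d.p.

P = £123.65

Social marginal benefit = demand + MEB = 202.17 - 1.35Q.
Set SMB = MC: 202.17 - 1.35Q = 24.82 + 3.40Q → Q* = 37.3368.
Consumer price on the demand curve at Q*: 188.99 − 1.75×37.3368 = 123.6506.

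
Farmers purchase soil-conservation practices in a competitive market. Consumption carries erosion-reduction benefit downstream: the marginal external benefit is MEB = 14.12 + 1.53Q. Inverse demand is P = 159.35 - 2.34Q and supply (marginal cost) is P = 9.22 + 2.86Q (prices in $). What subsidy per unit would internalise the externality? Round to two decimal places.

subsidy = $82.59 per unit

Social marginal benefit = demand + MEB = 173.47 - 0.81Q.
Set SMB = MC: 173.47 - 0.81Q = 9.22 + 2.86Q → Q* = 44.7548.
The Pigouvian subsidy equals MEB at Q*: 14.12 + 1.53×44.7548 = 82.5948.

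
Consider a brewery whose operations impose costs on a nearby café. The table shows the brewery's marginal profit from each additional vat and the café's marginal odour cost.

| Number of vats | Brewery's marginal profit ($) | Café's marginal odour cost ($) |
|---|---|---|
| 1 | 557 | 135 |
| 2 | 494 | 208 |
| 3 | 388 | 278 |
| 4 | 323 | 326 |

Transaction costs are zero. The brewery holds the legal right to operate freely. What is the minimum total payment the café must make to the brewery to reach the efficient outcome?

$323

Left alone the brewery would choose level 4 (marginal profit stays positive).
Efficient level: k* = 3 (marginal profit ≥ marginal odour cost through 3).
The café must at least cover the brewery's forgone profit from cutting 4→3: 323 = 323.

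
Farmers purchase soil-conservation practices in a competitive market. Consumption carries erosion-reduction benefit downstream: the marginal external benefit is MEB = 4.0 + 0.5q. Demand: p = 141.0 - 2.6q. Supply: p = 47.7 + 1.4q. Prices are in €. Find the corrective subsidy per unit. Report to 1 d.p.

Social marginal benefit = demand + MEB = 145.0 - 2.1q.
Set SMB = MC: 145.0 - 2.1q = 47.7 + 1.4q → q* = 27.8000.
The Pigouvian subsidy equals MEB at q*: 4.0 + 0.5×27.8000 = 17.9000.

subsidy = €17.9 per unit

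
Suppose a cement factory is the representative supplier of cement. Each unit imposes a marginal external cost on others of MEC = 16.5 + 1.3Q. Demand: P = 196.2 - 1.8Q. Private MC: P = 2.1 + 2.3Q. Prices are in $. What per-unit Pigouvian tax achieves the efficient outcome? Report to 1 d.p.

Social marginal cost = private MC + MEC = 18.6 + 3.6Q.
Set SMC = demand: 18.6 + 3.6Q = 196.2 - 1.8Q → Q* = 32.8889.
The Pigouvian tax equals MEC at Q*: 16.5 + 1.3×32.8889 = 59.2556.

tax = $59.3 per unit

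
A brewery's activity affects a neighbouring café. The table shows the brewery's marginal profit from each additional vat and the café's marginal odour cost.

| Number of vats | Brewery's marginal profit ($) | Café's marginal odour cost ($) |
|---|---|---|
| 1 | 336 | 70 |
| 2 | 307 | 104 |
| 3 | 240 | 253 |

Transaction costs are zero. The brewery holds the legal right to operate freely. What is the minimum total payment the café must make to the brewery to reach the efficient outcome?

Left alone the brewery would choose level 3 (marginal profit stays positive).
Efficient level: k* = 2 (marginal profit ≥ marginal odour cost through 2).
The café must at least cover the brewery's forgone profit from cutting 3→2: 240 = 240.

$240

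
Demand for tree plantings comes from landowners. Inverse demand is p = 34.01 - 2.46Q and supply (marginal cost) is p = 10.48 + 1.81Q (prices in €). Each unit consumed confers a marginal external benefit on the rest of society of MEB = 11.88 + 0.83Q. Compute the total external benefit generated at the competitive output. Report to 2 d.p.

€78.07

Market equilibrium (private): 10.48 + 1.81Q = 34.01 - 2.46Q → Q_m = 5.5105.
Total external benefit = ∫₀^{Q_m} (11.88 + 0.83Q) dQ = 11.88×5.5105 + ½×0.83×5.5105² = 78.0665.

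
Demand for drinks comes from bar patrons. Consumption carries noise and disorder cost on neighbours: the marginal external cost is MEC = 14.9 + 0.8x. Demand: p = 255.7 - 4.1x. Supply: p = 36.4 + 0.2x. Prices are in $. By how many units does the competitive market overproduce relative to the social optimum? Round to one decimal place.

Market equilibrium (private): 36.4 + 0.2x = 255.7 - 4.1x → x_m = 51.0000.
Social marginal benefit = demand − MEC = 240.8 - 4.9x.
Set SMB = MC: 240.8 - 4.9x = 36.4 + 0.2x → x* = 40.0784.
Gap = |51.0000 − 40.0784| = 10.9216.

10.9 units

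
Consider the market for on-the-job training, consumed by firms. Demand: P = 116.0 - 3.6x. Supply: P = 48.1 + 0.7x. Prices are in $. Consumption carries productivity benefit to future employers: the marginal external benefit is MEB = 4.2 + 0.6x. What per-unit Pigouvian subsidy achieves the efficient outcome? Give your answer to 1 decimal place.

Social marginal benefit = demand + MEB = 120.2 - 3.0x.
Set SMB = MC: 120.2 - 3.0x = 48.1 + 0.7x → x* = 19.4865.
The Pigouvian subsidy equals MEB at x*: 4.2 + 0.6×19.4865 = 15.8919.

subsidy = $15.9 per unit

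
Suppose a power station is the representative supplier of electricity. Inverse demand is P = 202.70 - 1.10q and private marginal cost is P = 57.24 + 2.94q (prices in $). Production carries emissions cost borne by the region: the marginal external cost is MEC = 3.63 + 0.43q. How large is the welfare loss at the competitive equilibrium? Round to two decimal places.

DWL = $40.86

Market equilibrium (private): 57.24 + 2.94q = 202.70 - 1.10q → q_m = 36.0050.
Social marginal cost = private MC + MEC = 60.87 + 3.37q.
Set SMC = demand: 60.87 + 3.37q = 202.70 - 1.10q → q* = 31.7293.
Between q* and q_m the wedge SMC − demand runs linearly from 0 to MEC(q_m), so the loss is a triangle.
DWL = ½ × 4.2757 × 19.1121 = 40.8588.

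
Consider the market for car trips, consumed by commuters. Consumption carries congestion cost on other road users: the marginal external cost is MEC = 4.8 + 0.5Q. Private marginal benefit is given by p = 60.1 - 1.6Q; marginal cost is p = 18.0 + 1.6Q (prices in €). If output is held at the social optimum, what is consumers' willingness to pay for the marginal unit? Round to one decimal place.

Social marginal benefit = demand − MEC = 55.3 - 2.1Q.
Set SMB = MC: 55.3 - 2.1Q = 18.0 + 1.6Q → Q* = 10.0811.
Consumer price on the demand curve at Q*: 60.1 − 1.6×10.0811 = 43.9702.

P = €44.0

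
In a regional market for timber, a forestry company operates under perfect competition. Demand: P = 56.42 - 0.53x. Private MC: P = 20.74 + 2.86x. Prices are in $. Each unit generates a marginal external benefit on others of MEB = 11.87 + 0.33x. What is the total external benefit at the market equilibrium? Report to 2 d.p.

Market equilibrium (private): 20.74 + 2.86x = 56.42 - 0.53x → x_m = 10.5251.
Total external benefit = ∫₀^{x_m} (11.87 + 0.33x) dx = 11.87×10.5251 + ½×0.33×10.5251² = 143.2113.

$143.21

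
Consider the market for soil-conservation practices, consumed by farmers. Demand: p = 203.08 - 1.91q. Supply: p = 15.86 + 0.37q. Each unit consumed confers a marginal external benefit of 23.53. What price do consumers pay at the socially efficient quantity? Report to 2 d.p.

P = 26.53

Social marginal benefit = demand + MEB = 226.61 - 1.91q.
Set SMB = MC: 226.61 - 1.91q = 15.86 + 0.37q → q* = 92.4342.
Consumer price on the demand curve at q*: 203.08 − 1.91×92.4342 = 26.5307.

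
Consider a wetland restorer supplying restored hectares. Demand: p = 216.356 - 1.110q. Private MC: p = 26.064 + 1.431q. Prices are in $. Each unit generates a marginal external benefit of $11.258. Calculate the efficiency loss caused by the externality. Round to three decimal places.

Market equilibrium (private): 26.064 + 1.431q = 216.356 - 1.110q → q_m = 74.8886.
Social marginal cost = private MC − MEB = 14.806 + 1.431q.
Set SMC = demand: 14.806 + 1.431q = 216.356 - 1.110q → q* = 79.3192.
The welfare-loss triangle has base |q_m − q*| and height MEB(q_m) (the vertical gap between SMC and demand is zero at q* and MEB at q_m).
DWL = ½ × 4.4306 × 11.2580 = 24.9398.

DWL = $24.940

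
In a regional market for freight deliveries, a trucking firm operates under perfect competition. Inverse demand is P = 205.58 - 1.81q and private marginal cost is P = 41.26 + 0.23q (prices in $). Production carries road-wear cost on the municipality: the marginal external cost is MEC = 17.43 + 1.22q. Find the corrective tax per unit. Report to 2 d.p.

tax = $72.40 per unit

Social marginal cost = private MC + MEC = 58.69 + 1.45q.
Set SMC = demand: 58.69 + 1.45q = 205.58 - 1.81q → q* = 45.0583.
The Pigouvian tax equals MEC at q*: 17.43 + 1.22×45.0583 = 72.4011.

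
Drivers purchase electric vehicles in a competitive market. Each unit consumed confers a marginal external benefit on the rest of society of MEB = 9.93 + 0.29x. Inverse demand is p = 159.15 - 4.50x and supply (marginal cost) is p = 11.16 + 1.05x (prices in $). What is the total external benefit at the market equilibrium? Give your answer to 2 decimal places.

$367.88

Market equilibrium (private): 11.16 + 1.05x = 159.15 - 4.50x → x_m = 26.6649.
Total external benefit = ∫₀^{x_m} (9.93 + 0.29x) dx = 9.93×26.6649 + ½×0.29×26.6649² = 367.8799.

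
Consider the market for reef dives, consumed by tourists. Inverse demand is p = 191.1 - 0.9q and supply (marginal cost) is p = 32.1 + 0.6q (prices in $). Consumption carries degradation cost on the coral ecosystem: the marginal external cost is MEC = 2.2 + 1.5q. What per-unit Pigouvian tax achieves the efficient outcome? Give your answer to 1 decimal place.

Social marginal benefit = demand − MEC = 188.9 - 2.4q.
Set SMB = MC: 188.9 - 2.4q = 32.1 + 0.6q → q* = 52.2667.
The Pigouvian tax equals MEC at q*: 2.2 + 1.5×52.2667 = 80.6001.

tax = $80.6 per unit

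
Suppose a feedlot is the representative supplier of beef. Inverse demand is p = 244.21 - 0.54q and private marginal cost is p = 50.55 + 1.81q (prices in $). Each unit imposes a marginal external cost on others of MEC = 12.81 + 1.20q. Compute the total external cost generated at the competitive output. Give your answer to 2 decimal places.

Market equilibrium (private): 50.55 + 1.81q = 244.21 - 0.54q → q_m = 82.4085.
Total external cost = ∫₀^{q_m} (12.81 + 1.20q) dq = 12.81×82.4085 + ½×1.20×82.4085² = 5130.3494.

$5130.35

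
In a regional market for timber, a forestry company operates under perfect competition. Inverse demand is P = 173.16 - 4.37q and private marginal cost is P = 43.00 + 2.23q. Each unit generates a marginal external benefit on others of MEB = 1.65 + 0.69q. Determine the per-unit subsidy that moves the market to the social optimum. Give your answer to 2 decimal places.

subsidy = 17.04 per unit

Social marginal cost = private MC − MEB = 41.35 + 1.54q.
Set SMC = demand: 41.35 + 1.54q = 173.16 - 4.37q → q* = 22.3029.
The Pigouvian subsidy equals MEB at q*: 1.65 + 0.69×22.3029 = 17.0390.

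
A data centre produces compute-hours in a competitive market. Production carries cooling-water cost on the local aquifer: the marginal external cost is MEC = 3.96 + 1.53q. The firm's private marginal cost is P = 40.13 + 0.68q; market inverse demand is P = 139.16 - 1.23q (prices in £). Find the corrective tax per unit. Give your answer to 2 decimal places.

tax = £46.24 per unit

Social marginal cost = private MC + MEC = 44.09 + 2.21q.
Set SMC = demand: 44.09 + 2.21q = 139.16 - 1.23q → q* = 27.6366.
The Pigouvian tax equals MEC at q*: 3.96 + 1.53×27.6366 = 46.2440.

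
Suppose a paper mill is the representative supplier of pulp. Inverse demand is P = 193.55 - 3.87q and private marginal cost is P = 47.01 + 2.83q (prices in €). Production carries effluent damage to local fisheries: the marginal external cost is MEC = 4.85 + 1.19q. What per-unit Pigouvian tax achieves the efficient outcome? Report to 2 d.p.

tax = €26.22 per unit

Social marginal cost = private MC + MEC = 51.86 + 4.02q.
Set SMC = demand: 51.86 + 4.02q = 193.55 - 3.87q → q* = 17.9582.
The Pigouvian tax equals MEC at q*: 4.85 + 1.19×17.9582 = 26.2203.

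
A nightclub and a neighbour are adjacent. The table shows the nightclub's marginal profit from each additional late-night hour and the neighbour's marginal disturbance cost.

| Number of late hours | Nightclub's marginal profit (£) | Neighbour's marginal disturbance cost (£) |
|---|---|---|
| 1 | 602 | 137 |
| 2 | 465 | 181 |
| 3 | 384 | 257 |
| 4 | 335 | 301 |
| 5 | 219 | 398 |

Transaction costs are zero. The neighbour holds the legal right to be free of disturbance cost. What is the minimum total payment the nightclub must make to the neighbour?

Efficient level: marginal profit ≥ marginal disturbance cost through level 4, so k* = 4.
With the neighbour holding the right, the nightclub must at least compensate total damage at k*: 137 + 181 + 257 + 301 = 876.

£876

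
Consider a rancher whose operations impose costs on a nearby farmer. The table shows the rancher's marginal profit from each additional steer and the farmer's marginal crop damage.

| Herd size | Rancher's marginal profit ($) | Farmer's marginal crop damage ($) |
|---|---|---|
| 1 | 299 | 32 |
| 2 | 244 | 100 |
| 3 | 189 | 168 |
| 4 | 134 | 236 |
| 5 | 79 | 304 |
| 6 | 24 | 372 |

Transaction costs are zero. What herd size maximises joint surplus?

3

Bargaining reaches the level where marginal profit last exceeds marginal crop damage.
That holds through level 3 (189 ≥ 168) but not at 4 (134 < 236).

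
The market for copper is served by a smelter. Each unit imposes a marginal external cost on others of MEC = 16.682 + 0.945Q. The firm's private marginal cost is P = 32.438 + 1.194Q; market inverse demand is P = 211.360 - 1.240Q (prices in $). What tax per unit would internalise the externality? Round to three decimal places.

tax = $62.055 per unit

Social marginal cost = private MC + MEC = 49.120 + 2.139Q.
Set SMC = demand: 49.120 + 2.139Q = 211.360 - 1.240Q → Q* = 48.0142.
The Pigouvian tax equals MEC at Q*: 16.682 + 0.945×48.0142 = 62.0554.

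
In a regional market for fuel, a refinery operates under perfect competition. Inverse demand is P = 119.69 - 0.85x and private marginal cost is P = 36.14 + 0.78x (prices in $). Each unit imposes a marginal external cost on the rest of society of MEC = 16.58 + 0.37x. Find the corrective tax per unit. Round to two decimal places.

Social marginal cost = private MC + MEC = 52.72 + 1.15x.
Set SMC = demand: 52.72 + 1.15x = 119.69 - 0.85x → x* = 33.4850.
The Pigouvian tax equals MEC at x*: 16.58 + 0.37×33.4850 = 28.9695.

tax = $28.97 per unit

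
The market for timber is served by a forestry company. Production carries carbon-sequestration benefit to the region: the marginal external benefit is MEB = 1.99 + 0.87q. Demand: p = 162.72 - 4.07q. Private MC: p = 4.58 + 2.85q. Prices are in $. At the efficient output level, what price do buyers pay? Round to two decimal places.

Social marginal cost = private MC − MEB = 2.59 + 1.98q.
Set SMC = demand: 2.59 + 1.98q = 162.72 - 4.07q → q* = 26.4678.
Consumer price on the demand curve at q*: 162.72 − 4.07×26.4678 = 54.9961.

P = $55.00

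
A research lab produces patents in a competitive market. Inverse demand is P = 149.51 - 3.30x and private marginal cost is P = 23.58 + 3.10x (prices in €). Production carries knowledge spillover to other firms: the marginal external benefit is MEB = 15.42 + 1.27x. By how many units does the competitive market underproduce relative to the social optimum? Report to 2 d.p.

7.88 units

Market equilibrium (private): 23.58 + 3.10x = 149.51 - 3.30x → x_m = 19.6766.
Social marginal cost = private MC − MEB = 8.16 + 1.83x.
Set SMC = demand: 8.16 + 1.83x = 149.51 - 3.30x → x* = 27.5536.
Gap = |19.6766 − 27.5536| = 7.8770.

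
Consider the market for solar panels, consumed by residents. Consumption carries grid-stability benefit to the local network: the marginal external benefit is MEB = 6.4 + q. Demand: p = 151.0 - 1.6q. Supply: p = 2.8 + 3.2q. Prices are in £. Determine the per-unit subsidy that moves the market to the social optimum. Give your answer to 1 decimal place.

Social marginal benefit = demand + MEB = 157.4 - 0.6q.
Set SMB = MC: 157.4 - 0.6q = 2.8 + 3.2q → q* = 40.6842.
The Pigouvian subsidy equals MEB at q*: 6.4 + 1.0×40.6842 = 47.0842.

subsidy = £47.1 per unit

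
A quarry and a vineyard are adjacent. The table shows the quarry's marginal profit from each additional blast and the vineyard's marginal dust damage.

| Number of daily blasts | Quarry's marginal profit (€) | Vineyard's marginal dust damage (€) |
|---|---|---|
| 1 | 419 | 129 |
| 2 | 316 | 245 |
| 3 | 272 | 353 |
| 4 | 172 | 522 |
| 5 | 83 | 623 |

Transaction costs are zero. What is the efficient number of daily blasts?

Bargaining reaches the level where marginal profit last exceeds marginal dust damage.
That holds through level 2 (316 ≥ 245) but not at 3 (272 < 353).

2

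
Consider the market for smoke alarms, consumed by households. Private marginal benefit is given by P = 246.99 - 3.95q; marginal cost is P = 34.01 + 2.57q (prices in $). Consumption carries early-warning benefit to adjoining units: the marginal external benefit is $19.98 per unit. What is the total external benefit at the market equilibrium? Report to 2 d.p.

Market equilibrium (private): 34.01 + 2.57q = 246.99 - 3.95q → q_m = 32.6656.
Total external benefit = MEB × q_m = 19.98 × 32.6656 = 652.6587.

$652.66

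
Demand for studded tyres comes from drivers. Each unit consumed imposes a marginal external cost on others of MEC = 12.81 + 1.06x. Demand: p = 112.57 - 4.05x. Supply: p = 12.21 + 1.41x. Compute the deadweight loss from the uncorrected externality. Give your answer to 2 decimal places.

DWL = 79.98

Market equilibrium (private): 12.21 + 1.41x = 112.57 - 4.05x → x_m = 18.3810.
Social marginal benefit = demand − MEC = 99.76 - 5.11x.
Set SMB = MC: 99.76 - 5.11x = 12.21 + 1.41x → x* = 13.4279.
The loss is the area between SMB and MC from x* to x_m; with linear curves that's a triangle of height MEC(x_m).
DWL = ½ × 4.9531 × 32.2938 = 79.9772.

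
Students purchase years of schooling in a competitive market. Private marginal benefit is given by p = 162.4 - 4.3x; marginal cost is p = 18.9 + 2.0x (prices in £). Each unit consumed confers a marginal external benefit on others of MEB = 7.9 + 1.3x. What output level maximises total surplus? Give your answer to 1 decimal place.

x* = 30.3

Social marginal benefit = demand + MEB = 170.3 - 3.0x.
Set SMB = MC: 170.3 - 3.0x = 18.9 + 2.0x → x* = 30.2800.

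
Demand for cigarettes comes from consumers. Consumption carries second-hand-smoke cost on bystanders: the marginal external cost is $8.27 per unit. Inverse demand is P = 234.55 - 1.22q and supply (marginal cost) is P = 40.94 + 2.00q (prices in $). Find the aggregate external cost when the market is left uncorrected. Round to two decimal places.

$497.25

Market equilibrium (private): 40.94 + 2.00q = 234.55 - 1.22q → q_m = 60.1273.
Total external cost = MEC × q_m = 8.27 × 60.1273 = 497.2528.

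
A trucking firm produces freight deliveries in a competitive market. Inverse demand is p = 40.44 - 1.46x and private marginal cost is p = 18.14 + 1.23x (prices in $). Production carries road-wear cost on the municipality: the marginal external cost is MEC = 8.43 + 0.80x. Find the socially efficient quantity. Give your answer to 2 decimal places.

x* = 3.97

Social marginal cost = private MC + MEC = 26.57 + 2.03x.
Set SMC = demand: 26.57 + 2.03x = 40.44 - 1.46x → x* = 3.9742.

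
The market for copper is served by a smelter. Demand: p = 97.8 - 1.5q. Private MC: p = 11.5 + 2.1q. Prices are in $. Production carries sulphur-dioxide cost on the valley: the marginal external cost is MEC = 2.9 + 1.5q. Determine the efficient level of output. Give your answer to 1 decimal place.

Social marginal cost = private MC + MEC = 14.4 + 3.6q.
Set SMC = demand: 14.4 + 3.6q = 97.8 - 1.5q → q* = 16.3529.

q* = 16.4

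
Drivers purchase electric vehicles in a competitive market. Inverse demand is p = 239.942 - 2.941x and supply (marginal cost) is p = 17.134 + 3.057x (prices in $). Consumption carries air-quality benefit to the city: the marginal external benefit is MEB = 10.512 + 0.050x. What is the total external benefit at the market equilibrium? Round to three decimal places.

$424.987

Market equilibrium (private): 17.134 + 3.057x = 239.942 - 2.941x → x_m = 37.1470.
Total external benefit = ∫₀^{x_m} (10.512 + 0.050x) dx = 10.512×37.1470 + ½×0.050×37.1470² = 424.9868.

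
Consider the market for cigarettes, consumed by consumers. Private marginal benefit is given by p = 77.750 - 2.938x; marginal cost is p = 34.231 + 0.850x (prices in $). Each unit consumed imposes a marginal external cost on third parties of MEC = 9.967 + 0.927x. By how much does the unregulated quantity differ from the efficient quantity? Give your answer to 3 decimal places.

Market equilibrium (private): 34.231 + 0.850x = 77.750 - 2.938x → x_m = 11.4886.
Social marginal benefit = demand − MEC = 67.783 - 3.865x.
Set SMB = MC: 67.783 - 3.865x = 34.231 + 0.850x → x* = 7.1160.
Gap = |11.4886 − 7.1160| = 4.3726.

4.373 units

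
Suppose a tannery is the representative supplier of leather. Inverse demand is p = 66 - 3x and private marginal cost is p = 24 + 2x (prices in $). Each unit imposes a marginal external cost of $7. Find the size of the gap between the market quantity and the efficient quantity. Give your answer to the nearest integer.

Market equilibrium (private): 24 + 2x = 66 - 3x → x_m = 8.4000.
Social marginal cost = private MC + MEC = 31 + 2x.
Set SMC = demand: 31 + 2x = 66 - 3x → x* = 7.0000.
Gap = |8.4000 − 7.0000| = 1.4000.

1 units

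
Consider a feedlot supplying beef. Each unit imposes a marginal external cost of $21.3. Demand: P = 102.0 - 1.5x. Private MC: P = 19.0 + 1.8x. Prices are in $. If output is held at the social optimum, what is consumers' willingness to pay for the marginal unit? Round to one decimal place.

P = $74.0

Social marginal cost = private MC + MEC = 40.3 + 1.8x.
Set SMC = demand: 40.3 + 1.8x = 102.0 - 1.5x → x* = 18.6970.
Consumer price on the demand curve at x*: 102.0 − 1.5×18.6970 = 73.9545.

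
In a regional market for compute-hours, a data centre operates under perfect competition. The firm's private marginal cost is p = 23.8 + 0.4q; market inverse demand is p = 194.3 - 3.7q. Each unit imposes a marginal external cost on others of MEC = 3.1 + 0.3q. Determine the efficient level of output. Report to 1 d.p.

q* = 38.0

Social marginal cost = private MC + MEC = 26.9 + 0.7q.
Set SMC = demand: 26.9 + 0.7q = 194.3 - 3.7q → q* = 38.0455.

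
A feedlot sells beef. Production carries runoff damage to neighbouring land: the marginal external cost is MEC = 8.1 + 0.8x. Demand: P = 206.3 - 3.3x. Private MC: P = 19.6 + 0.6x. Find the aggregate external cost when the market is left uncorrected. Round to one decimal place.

Market equilibrium (private): 19.6 + 0.6x = 206.3 - 3.3x → x_m = 47.8718.
Total external cost = ∫₀^{x_m} (8.1 + 0.8x) dx = 8.1×47.8718 + ½×0.8×47.8718² = 1304.4453.

1304.4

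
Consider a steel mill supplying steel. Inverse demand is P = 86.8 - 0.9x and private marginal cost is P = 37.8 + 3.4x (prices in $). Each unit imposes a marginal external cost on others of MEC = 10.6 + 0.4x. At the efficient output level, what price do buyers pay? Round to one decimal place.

P = $79.4

Social marginal cost = private MC + MEC = 48.4 + 3.8x.
Set SMC = demand: 48.4 + 3.8x = 86.8 - 0.9x → x* = 8.1702.
Consumer price on the demand curve at x*: 86.8 − 0.9×8.1702 = 79.4468.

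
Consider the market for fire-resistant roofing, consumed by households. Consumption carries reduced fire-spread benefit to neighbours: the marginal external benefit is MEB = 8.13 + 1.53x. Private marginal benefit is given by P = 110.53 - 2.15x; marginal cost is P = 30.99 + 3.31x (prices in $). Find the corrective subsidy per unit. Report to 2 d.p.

Social marginal benefit = demand + MEB = 118.66 - 0.62x.
Set SMB = MC: 118.66 - 0.62x = 30.99 + 3.31x → x* = 22.3079.
The Pigouvian subsidy equals MEB at x*: 8.13 + 1.53×22.3079 = 42.2611.

subsidy = $42.26 per unit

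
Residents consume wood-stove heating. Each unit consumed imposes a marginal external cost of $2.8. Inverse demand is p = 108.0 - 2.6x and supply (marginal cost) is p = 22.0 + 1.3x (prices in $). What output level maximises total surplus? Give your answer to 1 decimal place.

Social marginal benefit = demand − MEC = 105.2 - 2.6x.
Set SMB = MC: 105.2 - 2.6x = 22.0 + 1.3x → x* = 21.3333.

x* = 21.3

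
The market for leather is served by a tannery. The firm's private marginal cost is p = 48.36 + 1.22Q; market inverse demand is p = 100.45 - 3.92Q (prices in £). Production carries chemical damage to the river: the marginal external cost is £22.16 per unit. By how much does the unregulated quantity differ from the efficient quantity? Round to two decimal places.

4.31 units

Market equilibrium (private): 48.36 + 1.22Q = 100.45 - 3.92Q → Q_m = 10.1342.
Social marginal cost = private MC + MEC = 70.52 + 1.22Q.
Set SMC = demand: 70.52 + 1.22Q = 100.45 - 3.92Q → Q* = 5.8230.
Gap = |10.1342 − 5.8230| = 4.3112.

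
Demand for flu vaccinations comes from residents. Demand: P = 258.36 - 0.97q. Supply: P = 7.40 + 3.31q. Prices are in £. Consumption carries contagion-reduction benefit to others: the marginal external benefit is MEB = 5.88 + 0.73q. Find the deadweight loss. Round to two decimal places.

DWL = £333.82

Market equilibrium (private): 7.40 + 3.31q = 258.36 - 0.97q → q_m = 58.6355.
Social marginal benefit = demand + MEB = 264.24 - 0.24q.
Set SMB = MC: 264.24 - 0.24q = 7.40 + 3.31q → q* = 72.3493.
Between q* and q_m the wedge SMB − MC runs linearly from 0 to MEB(q_m), so the loss is a triangle.
DWL = ½ × 13.7138 × 48.6839 = 333.8206.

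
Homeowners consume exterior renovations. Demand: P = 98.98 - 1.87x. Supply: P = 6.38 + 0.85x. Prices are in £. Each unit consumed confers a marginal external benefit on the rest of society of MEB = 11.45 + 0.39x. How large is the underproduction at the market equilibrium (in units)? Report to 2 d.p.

Market equilibrium (private): 6.38 + 0.85x = 98.98 - 1.87x → x_m = 34.0441.
Social marginal benefit = demand + MEB = 110.43 - 1.48x.
Set SMB = MC: 110.43 - 1.48x = 6.38 + 0.85x → x* = 44.6567.
Gap = |34.0441 − 44.6567| = 10.6126.

10.61 units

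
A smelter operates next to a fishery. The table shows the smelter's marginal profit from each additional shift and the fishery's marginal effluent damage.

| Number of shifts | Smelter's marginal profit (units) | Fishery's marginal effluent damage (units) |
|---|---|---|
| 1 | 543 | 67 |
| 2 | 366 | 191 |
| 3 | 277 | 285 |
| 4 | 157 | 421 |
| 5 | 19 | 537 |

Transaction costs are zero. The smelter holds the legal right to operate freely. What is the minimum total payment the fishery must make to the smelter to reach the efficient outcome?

Left alone the smelter would choose level 5 (marginal profit stays positive).
Efficient level: k* = 2 (marginal profit ≥ marginal effluent damage through 2).
The fishery must at least cover the smelter's forgone profit from cutting 5→2: 277 + 157 + 19 = 453.

453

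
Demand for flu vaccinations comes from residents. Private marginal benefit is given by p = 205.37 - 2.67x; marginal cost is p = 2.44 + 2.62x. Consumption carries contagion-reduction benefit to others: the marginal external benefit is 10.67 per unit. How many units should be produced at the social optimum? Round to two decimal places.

x* = 40.38

Social marginal benefit = demand + MEB = 216.04 - 2.67x.
Set SMB = MC: 216.04 - 2.67x = 2.44 + 2.62x → x* = 40.3781.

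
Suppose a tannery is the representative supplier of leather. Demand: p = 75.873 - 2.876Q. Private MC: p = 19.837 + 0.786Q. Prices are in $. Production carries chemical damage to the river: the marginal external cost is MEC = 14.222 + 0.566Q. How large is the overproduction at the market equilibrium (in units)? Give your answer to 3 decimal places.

5.412 units

Market equilibrium (private): 19.837 + 0.786Q = 75.873 - 2.876Q → Q_m = 15.3020.
Social marginal cost = private MC + MEC = 34.059 + 1.352Q.
Set SMC = demand: 34.059 + 1.352Q = 75.873 - 2.876Q → Q* = 9.8898.
Gap = |15.3020 − 9.8898| = 5.4122.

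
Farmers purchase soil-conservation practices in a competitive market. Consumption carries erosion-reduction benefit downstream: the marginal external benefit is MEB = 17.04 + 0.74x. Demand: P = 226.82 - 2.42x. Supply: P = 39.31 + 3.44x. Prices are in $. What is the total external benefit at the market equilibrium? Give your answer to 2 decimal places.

$924.09

Market equilibrium (private): 39.31 + 3.44x = 226.82 - 2.42x → x_m = 31.9983.
Total external benefit = ∫₀^{x_m} (17.04 + 0.74x) dx = 17.04×31.9983 + ½×0.74×31.9983² = 924.0908.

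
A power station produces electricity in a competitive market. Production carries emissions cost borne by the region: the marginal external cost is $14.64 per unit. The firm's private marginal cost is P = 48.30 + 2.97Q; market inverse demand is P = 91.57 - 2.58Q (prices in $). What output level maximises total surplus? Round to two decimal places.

Q* = 5.16

Social marginal cost = private MC + MEC = 62.94 + 2.97Q.
Set SMC = demand: 62.94 + 2.97Q = 91.57 - 2.58Q → Q* = 5.1586.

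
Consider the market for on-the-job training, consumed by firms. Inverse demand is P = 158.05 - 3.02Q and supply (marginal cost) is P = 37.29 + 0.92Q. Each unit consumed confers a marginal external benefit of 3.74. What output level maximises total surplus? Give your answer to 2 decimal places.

Q* = 31.60

Social marginal benefit = demand + MEB = 161.79 - 3.02Q.
Set SMB = MC: 161.79 - 3.02Q = 37.29 + 0.92Q → Q* = 31.5990.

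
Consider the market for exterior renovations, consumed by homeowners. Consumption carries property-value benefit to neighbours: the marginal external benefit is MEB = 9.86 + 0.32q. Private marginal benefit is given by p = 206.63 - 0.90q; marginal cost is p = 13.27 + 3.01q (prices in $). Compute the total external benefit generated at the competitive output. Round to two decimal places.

$878.89

Market equilibrium (private): 13.27 + 3.01q = 206.63 - 0.90q → q_m = 49.4527.
Total external benefit = ∫₀^{q_m} (9.86 + 0.32q) dq = 9.86×49.4527 + ½×0.32×49.4527² = 878.8947.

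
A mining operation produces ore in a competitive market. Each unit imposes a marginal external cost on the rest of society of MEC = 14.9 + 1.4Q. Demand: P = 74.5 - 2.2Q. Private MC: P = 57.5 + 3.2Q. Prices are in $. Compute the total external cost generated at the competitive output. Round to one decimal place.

Market equilibrium (private): 57.5 + 3.2Q = 74.5 - 2.2Q → Q_m = 3.1481.
Total external cost = ∫₀^{Q_m} (14.9 + 1.4Q) dQ = 14.9×3.1481 + ½×1.4×3.1481² = 53.8441.

$53.8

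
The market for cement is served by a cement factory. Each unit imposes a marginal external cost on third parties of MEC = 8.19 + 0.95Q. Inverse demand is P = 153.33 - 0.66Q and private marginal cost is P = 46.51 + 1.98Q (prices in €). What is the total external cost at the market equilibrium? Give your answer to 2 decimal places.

Market equilibrium (private): 46.51 + 1.98Q = 153.33 - 0.66Q → Q_m = 40.4621.
Total external cost = ∫₀^{Q_m} (8.19 + 0.95Q) dQ = 8.19×40.4621 + ½×0.95×40.4621² = 1109.0458.

€1109.05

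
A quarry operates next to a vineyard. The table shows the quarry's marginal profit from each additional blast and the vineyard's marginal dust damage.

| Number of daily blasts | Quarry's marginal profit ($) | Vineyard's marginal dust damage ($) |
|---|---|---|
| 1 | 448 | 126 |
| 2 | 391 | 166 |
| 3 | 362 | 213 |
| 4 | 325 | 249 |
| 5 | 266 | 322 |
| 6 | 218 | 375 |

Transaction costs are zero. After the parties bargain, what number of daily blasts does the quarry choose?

4

Bargaining reaches the level where marginal profit last exceeds marginal dust damage.
That holds through level 4 (325 ≥ 249) but not at 5 (266 < 322).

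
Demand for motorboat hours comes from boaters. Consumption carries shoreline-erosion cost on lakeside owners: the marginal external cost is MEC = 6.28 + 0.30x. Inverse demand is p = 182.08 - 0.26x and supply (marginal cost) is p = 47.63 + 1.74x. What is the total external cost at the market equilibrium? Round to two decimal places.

1100.05

Market equilibrium (private): 47.63 + 1.74x = 182.08 - 0.26x → x_m = 67.2250.
Total external cost = ∫₀^{x_m} (6.28 + 0.30x) dx = 6.28×67.2250 + ½×0.30×67.2250² = 1100.0531.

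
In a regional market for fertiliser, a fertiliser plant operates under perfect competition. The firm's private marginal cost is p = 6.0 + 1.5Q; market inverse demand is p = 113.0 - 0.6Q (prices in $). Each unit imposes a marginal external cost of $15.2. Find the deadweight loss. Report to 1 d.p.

Market equilibrium (private): 6.0 + 1.5Q = 113.0 - 0.6Q → Q_m = 50.9524.
Social marginal cost = private MC + MEC = 21.2 + 1.5Q.
Set SMC = demand: 21.2 + 1.5Q = 113.0 - 0.6Q → Q* = 43.7143.
The loss is the area between SMC and demand from Q* to Q_m; with linear curves that's a triangle of height MEC(Q_m).
DWL = ½ × 7.2381 × 15.2000 = 55.0096.

DWL = $55.0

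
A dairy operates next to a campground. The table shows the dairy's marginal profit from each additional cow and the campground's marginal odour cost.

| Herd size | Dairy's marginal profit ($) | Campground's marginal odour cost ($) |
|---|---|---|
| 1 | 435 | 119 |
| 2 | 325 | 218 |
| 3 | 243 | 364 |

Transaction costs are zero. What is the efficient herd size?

Bargaining reaches the level where marginal profit last exceeds marginal odour cost.
That holds through level 2 (325 ≥ 218) but not at 3 (243 < 364).

2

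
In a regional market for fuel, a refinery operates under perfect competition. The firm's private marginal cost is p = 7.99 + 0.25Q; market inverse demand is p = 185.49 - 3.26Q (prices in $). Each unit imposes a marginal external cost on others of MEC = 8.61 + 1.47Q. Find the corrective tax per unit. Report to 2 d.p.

tax = $58.46 per unit

Social marginal cost = private MC + MEC = 16.60 + 1.72Q.
Set SMC = demand: 16.60 + 1.72Q = 185.49 - 3.26Q → Q* = 33.9137.
The Pigouvian tax equals MEC at Q*: 8.61 + 1.47×33.9137 = 58.4631.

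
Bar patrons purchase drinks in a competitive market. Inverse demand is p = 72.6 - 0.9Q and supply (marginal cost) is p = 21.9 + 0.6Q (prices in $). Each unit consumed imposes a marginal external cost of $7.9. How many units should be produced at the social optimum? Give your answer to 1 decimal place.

Q* = 28.5

Social marginal benefit = demand − MEC = 64.7 - 0.9Q.
Set SMB = MC: 64.7 - 0.9Q = 21.9 + 0.6Q → Q* = 28.5333.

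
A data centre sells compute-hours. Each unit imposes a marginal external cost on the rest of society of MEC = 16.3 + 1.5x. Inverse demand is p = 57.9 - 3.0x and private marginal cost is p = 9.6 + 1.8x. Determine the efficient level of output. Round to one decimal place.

Social marginal cost = private MC + MEC = 25.9 + 3.3x.
Set SMC = demand: 25.9 + 3.3x = 57.9 - 3.0x → x* = 5.0794.

x* = 5.1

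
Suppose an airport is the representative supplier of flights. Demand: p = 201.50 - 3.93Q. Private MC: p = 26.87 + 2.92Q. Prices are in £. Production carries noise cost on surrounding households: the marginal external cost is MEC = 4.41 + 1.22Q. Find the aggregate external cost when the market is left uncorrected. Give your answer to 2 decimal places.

£508.87

Market equilibrium (private): 26.87 + 2.92Q = 201.50 - 3.93Q → Q_m = 25.4934.
Total external cost = ∫₀^{Q_m} (4.41 + 1.22Q) dQ = 4.41×25.4934 + ½×1.22×25.4934² = 508.8731.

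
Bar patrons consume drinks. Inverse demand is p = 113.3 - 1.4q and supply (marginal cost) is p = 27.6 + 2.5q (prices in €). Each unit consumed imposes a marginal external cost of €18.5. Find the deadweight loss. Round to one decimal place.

Market equilibrium (private): 27.6 + 2.5q = 113.3 - 1.4q → q_m = 21.9744.
Social marginal benefit = demand − MEC = 94.8 - 1.4q.
Set SMB = MC: 94.8 - 1.4q = 27.6 + 2.5q → q* = 17.2308.
Between q* and q_m the wedge MC − SMB runs linearly from 0 to MEC(q_m), so the loss is a triangle.
DWL = ½ × 4.7436 × 18.5000 = 43.8783.

DWL = €43.9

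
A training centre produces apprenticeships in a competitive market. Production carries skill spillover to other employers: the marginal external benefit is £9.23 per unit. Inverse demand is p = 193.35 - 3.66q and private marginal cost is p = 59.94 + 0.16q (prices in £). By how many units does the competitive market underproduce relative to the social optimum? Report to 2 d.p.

Market equilibrium (private): 59.94 + 0.16q = 193.35 - 3.66q → q_m = 34.9241.
Social marginal cost = private MC − MEB = 50.71 + 0.16q.
Set SMC = demand: 50.71 + 0.16q = 193.35 - 3.66q → q* = 37.3403.
Gap = |34.9241 − 37.3403| = 2.4162.

2.42 units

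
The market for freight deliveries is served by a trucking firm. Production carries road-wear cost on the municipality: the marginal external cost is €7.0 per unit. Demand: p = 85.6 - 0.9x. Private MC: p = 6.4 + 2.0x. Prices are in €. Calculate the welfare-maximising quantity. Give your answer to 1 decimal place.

x* = 24.9

Social marginal cost = private MC + MEC = 13.4 + 2.0x.
Set SMC = demand: 13.4 + 2.0x = 85.6 - 0.9x → x* = 24.8966.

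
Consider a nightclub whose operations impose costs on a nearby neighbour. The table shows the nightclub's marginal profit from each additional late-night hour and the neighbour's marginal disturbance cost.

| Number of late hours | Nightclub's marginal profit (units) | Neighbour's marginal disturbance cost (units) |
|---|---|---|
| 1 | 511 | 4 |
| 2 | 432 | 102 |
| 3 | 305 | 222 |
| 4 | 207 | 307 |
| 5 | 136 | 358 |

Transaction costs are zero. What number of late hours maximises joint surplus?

Bargaining reaches the level where marginal profit last exceeds marginal disturbance cost.
That holds through level 3 (305 ≥ 222) but not at 4 (207 < 307).

3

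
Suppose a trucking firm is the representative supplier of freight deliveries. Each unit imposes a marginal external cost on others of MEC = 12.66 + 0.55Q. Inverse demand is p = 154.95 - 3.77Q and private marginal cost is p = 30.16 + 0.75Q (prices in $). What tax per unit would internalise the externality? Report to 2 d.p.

tax = $24.82 per unit

Social marginal cost = private MC + MEC = 42.82 + 1.30Q.
Set SMC = demand: 42.82 + 1.30Q = 154.95 - 3.77Q → Q* = 22.1164.
The Pigouvian tax equals MEC at Q*: 12.66 + 0.55×22.1164 = 24.8240.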